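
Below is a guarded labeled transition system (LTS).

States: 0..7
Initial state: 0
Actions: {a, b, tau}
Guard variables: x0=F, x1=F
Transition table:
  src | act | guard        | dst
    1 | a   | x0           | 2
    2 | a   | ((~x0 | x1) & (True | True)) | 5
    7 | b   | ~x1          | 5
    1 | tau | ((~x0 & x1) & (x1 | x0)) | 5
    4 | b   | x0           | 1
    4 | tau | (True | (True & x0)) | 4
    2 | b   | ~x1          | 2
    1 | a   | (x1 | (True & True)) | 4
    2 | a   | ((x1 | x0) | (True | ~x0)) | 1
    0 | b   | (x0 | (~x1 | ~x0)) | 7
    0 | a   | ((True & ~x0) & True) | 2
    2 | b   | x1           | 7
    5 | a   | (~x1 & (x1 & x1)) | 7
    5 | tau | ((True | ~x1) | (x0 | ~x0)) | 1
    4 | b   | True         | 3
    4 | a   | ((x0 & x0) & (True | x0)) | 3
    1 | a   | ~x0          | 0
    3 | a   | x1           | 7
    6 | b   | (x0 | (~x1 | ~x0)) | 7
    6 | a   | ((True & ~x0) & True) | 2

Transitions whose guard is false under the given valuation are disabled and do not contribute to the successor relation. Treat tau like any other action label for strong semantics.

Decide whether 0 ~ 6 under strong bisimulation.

Answer: BISIMILAR

Working:
Bisimulation quotient by refinement:
  round 0: {{0,1,2,3,4,5,6,7}}
  round 1: {{0,2,6},{1},{3},{4},{5},{7}}
  round 2: {{0,6},{1},{2},{3},{4},{5},{7}}
stable after 3 split(s): 7 block(s)
class of 0: {0,6}; class of 6: {0,6}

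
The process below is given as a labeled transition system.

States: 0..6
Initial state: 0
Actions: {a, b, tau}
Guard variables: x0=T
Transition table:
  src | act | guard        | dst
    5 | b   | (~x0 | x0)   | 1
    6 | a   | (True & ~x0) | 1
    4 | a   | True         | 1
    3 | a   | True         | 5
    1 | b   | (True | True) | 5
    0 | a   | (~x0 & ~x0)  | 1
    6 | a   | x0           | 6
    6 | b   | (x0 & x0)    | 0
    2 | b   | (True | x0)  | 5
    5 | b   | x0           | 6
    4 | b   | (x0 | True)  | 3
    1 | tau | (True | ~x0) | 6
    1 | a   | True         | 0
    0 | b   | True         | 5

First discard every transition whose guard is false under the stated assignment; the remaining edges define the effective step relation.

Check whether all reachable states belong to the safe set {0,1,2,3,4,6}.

Answer: INVARIANT VIOLATED at state 5

Trace:
Allowed set {0,1,2,3,4,6}
Reach set: {0,1,5,6}
  0: ok
  1: ok
  5: VIOLATES
  6: ok
reach 5 via b — violates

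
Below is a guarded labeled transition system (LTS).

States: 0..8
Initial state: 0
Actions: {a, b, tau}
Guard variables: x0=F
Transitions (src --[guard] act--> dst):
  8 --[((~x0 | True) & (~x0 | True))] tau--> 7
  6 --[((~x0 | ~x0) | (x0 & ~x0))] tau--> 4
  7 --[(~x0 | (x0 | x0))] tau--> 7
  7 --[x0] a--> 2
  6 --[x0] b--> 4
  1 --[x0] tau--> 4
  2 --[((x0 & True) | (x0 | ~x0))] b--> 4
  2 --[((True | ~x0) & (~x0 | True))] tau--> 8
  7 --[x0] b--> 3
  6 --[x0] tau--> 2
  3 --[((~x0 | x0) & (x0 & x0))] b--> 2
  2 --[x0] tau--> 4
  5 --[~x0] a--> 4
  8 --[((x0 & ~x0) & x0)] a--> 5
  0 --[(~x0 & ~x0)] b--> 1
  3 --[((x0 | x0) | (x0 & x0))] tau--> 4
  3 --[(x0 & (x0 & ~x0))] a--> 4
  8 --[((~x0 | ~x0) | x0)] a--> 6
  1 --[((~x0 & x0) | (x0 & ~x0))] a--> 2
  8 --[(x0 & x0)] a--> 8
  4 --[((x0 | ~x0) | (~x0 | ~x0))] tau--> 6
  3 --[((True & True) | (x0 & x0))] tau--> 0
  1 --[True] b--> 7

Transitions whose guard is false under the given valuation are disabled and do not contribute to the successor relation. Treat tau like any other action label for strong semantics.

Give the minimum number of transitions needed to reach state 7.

Layered search for 7:
  depth 0: {0}
  depth 1: {1}
  depth 2: {7}
depth(7)=2, e.g. b·b

Answer: 2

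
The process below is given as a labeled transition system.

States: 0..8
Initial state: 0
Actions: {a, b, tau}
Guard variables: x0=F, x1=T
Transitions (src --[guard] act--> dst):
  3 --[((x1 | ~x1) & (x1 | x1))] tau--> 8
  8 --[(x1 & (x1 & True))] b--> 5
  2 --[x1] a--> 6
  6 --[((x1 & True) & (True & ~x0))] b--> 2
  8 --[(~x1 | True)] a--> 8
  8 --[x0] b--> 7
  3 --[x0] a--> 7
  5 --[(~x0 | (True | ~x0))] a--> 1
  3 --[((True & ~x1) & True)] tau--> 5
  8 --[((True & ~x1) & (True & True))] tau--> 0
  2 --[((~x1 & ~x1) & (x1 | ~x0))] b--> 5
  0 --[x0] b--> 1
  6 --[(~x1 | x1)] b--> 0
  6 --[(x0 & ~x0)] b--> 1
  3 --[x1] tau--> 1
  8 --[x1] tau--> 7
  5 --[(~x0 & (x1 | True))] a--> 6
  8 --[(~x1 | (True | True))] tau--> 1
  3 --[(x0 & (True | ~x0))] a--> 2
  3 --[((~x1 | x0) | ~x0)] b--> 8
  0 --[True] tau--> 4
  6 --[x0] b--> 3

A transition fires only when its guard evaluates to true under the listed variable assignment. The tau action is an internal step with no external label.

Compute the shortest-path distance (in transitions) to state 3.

Answer: UNREACHABLE

Analysis:
Layered search for 3:
  depth 0: {0}
  depth 1: {4}
3 never appears.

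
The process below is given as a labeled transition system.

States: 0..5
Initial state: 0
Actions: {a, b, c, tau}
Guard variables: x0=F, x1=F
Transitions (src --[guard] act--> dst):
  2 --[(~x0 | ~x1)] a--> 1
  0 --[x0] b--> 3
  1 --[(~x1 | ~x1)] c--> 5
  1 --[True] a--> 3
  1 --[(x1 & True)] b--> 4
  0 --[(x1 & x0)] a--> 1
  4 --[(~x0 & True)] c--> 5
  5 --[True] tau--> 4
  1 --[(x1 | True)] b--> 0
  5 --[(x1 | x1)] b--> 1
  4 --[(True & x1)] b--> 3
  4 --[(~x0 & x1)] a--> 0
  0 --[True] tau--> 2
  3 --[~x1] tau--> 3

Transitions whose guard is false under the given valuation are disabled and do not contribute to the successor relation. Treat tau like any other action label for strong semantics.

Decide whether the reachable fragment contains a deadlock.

Reachable = {0,1,2,3,4,5}
  0: tau→2  [deg 1]
  1: a→3  b→0  c→5  [deg 3]
  2: a→1  [deg 1]
  3: tau→3  [deg 1]
  4: c→5  [deg 1]
  5: tau→4  [deg 1]

Answer: DEADLOCK-FREE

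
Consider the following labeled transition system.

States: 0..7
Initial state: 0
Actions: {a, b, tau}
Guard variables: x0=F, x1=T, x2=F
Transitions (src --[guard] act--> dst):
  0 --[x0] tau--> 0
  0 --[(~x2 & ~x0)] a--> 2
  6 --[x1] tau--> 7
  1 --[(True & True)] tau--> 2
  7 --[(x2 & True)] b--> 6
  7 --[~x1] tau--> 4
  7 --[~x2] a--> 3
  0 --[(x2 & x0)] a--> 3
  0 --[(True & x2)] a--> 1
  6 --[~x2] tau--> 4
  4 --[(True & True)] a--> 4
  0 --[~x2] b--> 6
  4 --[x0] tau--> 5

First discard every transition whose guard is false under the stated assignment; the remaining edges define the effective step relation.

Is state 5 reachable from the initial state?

After dropping false guards: 7 live edges.
Layer 0: {0}
Layer 1: {2,6}  now seen {0,2,6}
Layer 2: {4,7}  now seen {0,2,4,6,7}
Layer 3: {3}  now seen {0,2,3,4,6,7}
R = {0,2,3,4,6,7}

Answer: UNREACHABLE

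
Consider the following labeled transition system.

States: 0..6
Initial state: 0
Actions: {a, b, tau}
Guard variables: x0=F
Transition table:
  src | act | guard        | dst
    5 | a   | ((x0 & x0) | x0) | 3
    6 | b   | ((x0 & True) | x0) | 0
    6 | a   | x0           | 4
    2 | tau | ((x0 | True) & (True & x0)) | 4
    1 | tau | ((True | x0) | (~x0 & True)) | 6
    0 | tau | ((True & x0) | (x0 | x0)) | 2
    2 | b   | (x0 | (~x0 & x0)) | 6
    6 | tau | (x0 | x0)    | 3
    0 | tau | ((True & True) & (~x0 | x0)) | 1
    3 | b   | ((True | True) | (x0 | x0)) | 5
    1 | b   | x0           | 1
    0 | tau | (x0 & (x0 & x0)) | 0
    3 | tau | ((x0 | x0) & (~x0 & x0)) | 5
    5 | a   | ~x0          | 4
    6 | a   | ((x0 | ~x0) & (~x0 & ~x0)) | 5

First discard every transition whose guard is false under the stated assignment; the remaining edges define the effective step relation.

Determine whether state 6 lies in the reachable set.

After dropping false guards: 5 live edges.
depth 0: {0}
depth 1: {1}  total {0,1}
depth 2: {6}  total {0,1,6}
depth 3: {5}  total {0,1,5,6}
depth 4: {4}  total {0,1,4,5,6}
Reachable = {0,1,4,5,6}
witness 6: tau·tau

Answer: REACHABLE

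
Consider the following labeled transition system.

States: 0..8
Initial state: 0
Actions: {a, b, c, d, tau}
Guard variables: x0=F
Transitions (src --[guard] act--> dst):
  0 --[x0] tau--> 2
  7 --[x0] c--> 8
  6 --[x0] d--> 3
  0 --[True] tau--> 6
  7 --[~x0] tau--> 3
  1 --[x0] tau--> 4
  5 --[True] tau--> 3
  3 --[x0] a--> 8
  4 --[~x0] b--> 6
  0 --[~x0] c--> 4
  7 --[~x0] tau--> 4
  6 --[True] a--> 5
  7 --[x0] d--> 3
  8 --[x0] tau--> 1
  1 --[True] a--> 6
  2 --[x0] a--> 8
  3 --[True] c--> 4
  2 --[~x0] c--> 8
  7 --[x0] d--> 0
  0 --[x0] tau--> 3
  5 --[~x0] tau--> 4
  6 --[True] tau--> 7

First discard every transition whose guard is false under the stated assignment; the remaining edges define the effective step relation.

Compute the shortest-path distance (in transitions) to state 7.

Answer: 2

Working:
Breadth-first toward 7:
  L0 = {0}
  L1 = {4,6}
  L2 = {5,7}
first hit 7 at d=2 via tau·tau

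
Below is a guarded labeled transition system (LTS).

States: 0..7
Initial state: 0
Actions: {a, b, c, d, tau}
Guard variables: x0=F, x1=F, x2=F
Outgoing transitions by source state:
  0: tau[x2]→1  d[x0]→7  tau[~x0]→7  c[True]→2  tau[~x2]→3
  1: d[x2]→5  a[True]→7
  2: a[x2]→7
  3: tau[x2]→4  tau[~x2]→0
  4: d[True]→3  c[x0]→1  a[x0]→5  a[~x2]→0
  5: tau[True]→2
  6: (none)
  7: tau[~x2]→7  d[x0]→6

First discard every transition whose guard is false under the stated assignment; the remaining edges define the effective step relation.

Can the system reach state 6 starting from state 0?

Answer: UNREACHABLE

Trace:
After dropping false guards: 9 live edges.
L0 = {0}
L1 = {2,3,7}  cumulative {0,2,3,7}
R = {0,2,3,7}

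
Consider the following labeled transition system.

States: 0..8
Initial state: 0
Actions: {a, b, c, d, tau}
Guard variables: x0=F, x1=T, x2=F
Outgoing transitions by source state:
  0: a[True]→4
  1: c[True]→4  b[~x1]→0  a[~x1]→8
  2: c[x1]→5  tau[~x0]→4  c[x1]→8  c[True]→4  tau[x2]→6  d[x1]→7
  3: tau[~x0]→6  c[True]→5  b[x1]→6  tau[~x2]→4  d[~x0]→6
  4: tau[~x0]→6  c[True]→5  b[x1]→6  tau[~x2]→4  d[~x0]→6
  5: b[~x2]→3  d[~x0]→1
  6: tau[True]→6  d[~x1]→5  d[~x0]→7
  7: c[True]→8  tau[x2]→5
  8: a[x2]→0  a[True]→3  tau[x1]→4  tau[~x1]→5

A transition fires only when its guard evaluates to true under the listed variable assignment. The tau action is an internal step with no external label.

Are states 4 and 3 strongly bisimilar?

Answer: BISIMILAR

Analysis:
Compute ~ classes (split until stable):
  π0 = {{0,1,2,3,4,5,6,7,8}}
  π1 = {{0},{1,7},{2},{3,4},{5},{6},{8}}
  π2 = {{0},{1},{2},{3,4},{5},{6},{7},{8}}
stable after 3 split(s): 8 block(s)
[4]={3,4}  [3]={3,4}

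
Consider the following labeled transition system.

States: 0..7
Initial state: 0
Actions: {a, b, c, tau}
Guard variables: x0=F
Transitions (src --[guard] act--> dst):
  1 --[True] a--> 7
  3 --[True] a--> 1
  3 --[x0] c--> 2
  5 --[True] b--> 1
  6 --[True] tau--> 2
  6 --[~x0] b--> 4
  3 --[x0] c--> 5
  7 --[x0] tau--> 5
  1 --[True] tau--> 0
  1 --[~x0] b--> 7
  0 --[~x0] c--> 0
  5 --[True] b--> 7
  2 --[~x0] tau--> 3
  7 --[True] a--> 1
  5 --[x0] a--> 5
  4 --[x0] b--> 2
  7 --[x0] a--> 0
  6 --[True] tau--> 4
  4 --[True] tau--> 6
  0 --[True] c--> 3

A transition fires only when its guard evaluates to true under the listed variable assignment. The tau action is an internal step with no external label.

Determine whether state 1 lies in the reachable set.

14 transition(s) survive guard evaluation.
L0 = {0}
L1 = {3}  now seen {0,3}
L2 = {1}  now seen {0,1,3}
L3 = {7}  now seen {0,1,3,7}
Reachable = {0,1,3,7}
Path to 1: c·a

Answer: REACHABLE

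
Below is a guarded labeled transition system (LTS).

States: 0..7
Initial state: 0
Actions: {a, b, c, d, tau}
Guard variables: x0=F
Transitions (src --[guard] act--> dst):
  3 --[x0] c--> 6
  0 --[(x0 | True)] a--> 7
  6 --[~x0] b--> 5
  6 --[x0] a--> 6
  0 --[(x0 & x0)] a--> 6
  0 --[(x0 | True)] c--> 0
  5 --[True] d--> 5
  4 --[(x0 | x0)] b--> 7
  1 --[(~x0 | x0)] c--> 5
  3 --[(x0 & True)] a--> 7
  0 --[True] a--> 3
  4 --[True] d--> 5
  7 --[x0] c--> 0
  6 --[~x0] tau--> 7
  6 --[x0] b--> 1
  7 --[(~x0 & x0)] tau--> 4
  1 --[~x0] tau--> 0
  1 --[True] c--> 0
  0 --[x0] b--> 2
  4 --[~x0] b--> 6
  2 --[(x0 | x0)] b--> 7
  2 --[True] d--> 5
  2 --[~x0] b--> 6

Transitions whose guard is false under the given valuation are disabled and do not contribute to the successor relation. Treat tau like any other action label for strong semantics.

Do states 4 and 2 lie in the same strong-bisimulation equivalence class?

Answer: BISIMILAR

Analysis:
Refine partition for ~:
  P[0] = {{0,1,2,3,4,5,6,7}}
  P[1] = {{0},{1},{2,4},{3,7},{5},{6}}
Fixed point at round 2; 6 class(es).
[4]={2,4}  [2]={2,4}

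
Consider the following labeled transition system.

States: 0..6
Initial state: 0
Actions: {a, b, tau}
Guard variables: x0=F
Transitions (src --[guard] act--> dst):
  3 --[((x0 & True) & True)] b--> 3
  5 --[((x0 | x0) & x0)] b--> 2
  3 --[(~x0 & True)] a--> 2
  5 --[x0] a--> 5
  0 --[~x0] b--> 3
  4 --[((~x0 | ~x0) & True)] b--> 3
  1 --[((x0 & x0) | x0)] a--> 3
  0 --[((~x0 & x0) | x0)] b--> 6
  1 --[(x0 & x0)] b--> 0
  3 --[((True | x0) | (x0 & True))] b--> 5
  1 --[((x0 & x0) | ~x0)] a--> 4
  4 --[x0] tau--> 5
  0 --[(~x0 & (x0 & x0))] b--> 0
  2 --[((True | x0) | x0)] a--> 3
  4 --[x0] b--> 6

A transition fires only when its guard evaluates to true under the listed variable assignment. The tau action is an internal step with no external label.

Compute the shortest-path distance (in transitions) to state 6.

Layered search for 6:
  L0 = {0}
  L1 = {3}
  L2 = {2,5}
6 never appears.

Answer: UNREACHABLE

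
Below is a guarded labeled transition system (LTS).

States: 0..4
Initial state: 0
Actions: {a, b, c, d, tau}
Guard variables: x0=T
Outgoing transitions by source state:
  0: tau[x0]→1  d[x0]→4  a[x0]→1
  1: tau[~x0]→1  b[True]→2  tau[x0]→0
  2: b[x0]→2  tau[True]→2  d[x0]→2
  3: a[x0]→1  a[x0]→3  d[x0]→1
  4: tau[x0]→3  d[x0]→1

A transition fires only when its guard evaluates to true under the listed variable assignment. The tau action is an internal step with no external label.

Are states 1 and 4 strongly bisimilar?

Answer: NOT BISIMILAR

Working:
Compute ~ classes (split until stable):
  P[0] = {{0,1,2,3,4}}
  P[1] = {{0},{1},{2},{3},{4}}
Fixed point at round 2; 5 class(es).
1∈{1}, 4∈{4}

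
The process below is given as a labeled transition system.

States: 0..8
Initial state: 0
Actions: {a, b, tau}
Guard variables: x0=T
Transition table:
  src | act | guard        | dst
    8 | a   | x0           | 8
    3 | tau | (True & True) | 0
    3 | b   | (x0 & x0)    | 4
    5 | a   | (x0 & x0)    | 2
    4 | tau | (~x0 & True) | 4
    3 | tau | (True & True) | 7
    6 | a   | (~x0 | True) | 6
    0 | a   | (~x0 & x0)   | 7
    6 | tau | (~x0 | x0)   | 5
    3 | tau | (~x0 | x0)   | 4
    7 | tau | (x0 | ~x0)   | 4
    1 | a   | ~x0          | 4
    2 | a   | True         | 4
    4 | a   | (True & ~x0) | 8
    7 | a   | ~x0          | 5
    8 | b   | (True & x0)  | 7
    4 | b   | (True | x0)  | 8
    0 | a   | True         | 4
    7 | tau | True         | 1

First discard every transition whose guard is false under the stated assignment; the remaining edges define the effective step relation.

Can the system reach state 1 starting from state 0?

Answer: REACHABLE

Working:
Guard filter leaves 14 enabled edge(s).
L0 = {0}
L1 = {4}  cumulative {0,4}
L2 = {8}  cumulative {0,4,8}
L3 = {7}  cumulative {0,4,7,8}
L4 = {1}  cumulative {0,1,4,7,8}
Reach set: {0,1,4,7,8}
witness 1: a·b·b·tau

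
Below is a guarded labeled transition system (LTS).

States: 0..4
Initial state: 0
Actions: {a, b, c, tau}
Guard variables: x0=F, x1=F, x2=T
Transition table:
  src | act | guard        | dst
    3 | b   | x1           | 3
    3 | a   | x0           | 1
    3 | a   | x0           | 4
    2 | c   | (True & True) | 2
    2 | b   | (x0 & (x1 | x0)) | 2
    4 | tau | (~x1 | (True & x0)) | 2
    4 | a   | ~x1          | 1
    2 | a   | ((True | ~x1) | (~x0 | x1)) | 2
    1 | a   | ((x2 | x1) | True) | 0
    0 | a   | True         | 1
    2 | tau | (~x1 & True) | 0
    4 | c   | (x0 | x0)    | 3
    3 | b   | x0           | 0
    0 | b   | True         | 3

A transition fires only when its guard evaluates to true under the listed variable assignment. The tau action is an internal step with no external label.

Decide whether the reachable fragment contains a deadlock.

Answer: DEADLOCK at state 3

Analysis:
Reachable = {0,1,3}
  0: a→1  b→3  [2 exit(s)]
  1: a→0  [1 exit(s)]
  3: ∅  [STUCK]
witness 3: b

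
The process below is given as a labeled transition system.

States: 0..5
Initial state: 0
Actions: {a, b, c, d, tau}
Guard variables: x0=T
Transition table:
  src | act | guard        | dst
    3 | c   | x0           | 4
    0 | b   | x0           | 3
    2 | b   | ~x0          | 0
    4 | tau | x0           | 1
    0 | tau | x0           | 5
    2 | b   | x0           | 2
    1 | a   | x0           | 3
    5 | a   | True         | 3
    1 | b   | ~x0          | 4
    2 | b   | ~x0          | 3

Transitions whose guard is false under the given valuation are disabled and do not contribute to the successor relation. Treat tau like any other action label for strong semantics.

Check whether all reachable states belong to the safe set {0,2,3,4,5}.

Safe = {0,2,3,4,5}
Reachable = {0,1,3,4,5}
  0: ok
  1: ✗ unsafe
  3: ok
  4: ok
  5: ok
counterexample path to 1: b·c·tau

Answer: INVARIANT VIOLATED at state 1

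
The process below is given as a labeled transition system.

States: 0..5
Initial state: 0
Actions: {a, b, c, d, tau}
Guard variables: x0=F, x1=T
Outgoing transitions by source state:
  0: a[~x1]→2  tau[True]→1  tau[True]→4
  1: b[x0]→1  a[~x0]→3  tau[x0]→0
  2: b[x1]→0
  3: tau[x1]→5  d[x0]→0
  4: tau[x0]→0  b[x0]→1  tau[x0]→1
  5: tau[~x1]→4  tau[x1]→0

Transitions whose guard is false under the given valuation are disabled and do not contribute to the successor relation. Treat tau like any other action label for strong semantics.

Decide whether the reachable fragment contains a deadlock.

Answer: DEADLOCK at state 4

Analysis:
R = {0,1,3,4,5}
  0: tau→1  tau→4  [deg 2]
  1: a→3  [deg 1]
  3: tau→5  [deg 1]
  4: ∅  [no exit]
  5: tau→0  [deg 1]
Path to 4: tau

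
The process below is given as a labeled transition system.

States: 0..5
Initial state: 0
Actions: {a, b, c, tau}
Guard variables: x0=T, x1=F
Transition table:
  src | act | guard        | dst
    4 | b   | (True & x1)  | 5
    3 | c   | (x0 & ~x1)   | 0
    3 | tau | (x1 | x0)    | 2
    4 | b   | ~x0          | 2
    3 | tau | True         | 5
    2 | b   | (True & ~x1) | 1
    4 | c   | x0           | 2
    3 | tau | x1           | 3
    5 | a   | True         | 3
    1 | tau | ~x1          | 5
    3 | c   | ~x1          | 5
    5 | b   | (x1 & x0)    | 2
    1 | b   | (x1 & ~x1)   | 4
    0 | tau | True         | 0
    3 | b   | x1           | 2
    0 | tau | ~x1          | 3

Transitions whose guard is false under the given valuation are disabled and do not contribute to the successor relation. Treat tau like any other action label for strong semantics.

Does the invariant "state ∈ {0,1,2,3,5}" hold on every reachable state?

Answer: INVARIANT HOLDS

Trace:
Allowed set {0,1,2,3,5}
Reachable = {0,1,2,3,5}
  0: ✓
  1: ✓
  2: ✓
  3: ✓
  5: ✓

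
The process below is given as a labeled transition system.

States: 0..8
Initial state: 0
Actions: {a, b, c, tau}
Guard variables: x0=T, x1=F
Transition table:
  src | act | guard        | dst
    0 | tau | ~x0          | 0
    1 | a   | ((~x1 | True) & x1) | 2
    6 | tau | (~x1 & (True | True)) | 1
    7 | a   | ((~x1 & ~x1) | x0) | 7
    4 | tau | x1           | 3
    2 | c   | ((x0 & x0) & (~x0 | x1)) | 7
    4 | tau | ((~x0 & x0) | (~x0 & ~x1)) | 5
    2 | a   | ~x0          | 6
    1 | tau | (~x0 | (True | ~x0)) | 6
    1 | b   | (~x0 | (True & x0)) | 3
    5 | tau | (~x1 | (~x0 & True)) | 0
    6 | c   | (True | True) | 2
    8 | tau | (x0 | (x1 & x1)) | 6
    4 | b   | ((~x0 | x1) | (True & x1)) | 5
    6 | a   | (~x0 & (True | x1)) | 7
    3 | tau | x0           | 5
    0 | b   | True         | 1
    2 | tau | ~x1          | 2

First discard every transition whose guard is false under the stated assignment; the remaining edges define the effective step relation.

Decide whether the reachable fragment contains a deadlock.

Answer: DEADLOCK-FREE

Working:
Reachable = {0,1,2,3,5,6}
  0: b→1  [1 exit(s)]
  1: b→3  tau→6  [2 exit(s)]
  2: tau→2  [1 exit(s)]
  3: tau→5  [1 exit(s)]
  5: tau→0  [1 exit(s)]
  6: c→2  tau→1  [2 exit(s)]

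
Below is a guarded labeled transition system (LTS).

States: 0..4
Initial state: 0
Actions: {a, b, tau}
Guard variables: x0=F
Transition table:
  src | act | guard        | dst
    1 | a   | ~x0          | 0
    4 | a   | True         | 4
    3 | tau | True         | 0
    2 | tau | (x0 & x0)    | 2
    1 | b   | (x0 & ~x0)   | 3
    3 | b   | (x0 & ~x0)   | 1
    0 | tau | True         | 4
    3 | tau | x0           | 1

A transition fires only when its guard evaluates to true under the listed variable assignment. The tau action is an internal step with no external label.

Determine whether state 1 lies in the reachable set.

4 transition(s) survive guard evaluation.
L0 = {0}
L1 = {4}  cumulative {0,4}
Reach set: {0,4}

Answer: UNREACHABLE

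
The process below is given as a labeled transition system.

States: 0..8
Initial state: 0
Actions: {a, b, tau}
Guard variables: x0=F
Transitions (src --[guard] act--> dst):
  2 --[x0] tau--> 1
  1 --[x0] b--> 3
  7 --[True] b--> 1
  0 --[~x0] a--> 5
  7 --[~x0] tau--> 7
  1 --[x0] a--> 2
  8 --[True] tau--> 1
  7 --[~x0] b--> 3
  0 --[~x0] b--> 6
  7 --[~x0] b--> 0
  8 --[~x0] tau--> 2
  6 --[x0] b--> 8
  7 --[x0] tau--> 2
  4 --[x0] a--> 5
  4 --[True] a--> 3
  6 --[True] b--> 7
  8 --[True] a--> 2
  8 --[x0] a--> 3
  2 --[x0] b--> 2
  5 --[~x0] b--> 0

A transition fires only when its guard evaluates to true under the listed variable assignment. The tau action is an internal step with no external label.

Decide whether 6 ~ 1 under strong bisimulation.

Bisimulation quotient by refinement:
  P[0] = {{0,1,2,3,4,5,6,7,8}}
  P[1] = {{0},{1,2,3},{4},{5,6},{7},{8}}
  P[2] = {{0},{1,2,3},{4},{5},{6},{7},{8}}
7 equivalence class(es) (converged in 3)
class of 6: {6}; class of 1: {1,2,3}

Answer: NOT BISIMILAR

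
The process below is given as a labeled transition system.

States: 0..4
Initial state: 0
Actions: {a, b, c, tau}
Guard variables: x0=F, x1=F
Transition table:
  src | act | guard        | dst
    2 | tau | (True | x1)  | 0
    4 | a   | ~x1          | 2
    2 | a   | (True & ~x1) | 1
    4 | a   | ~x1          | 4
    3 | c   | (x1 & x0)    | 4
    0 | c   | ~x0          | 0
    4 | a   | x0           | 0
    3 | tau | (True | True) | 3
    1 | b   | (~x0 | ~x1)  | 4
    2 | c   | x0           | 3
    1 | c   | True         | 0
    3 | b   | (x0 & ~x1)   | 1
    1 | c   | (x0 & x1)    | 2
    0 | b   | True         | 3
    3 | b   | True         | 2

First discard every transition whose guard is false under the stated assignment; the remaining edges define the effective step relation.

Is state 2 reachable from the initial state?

After dropping false guards: 10 live edges.
depth 0: {0}
depth 1: {3}  now seen {0,3}
depth 2: {2}  now seen {0,2,3}
depth 3: {1}  now seen {0,1,2,3}
depth 4: {4}  now seen {0,1,2,3,4}
Reachable = {0,1,2,3,4}
witness 2: b·b

Answer: REACHABLE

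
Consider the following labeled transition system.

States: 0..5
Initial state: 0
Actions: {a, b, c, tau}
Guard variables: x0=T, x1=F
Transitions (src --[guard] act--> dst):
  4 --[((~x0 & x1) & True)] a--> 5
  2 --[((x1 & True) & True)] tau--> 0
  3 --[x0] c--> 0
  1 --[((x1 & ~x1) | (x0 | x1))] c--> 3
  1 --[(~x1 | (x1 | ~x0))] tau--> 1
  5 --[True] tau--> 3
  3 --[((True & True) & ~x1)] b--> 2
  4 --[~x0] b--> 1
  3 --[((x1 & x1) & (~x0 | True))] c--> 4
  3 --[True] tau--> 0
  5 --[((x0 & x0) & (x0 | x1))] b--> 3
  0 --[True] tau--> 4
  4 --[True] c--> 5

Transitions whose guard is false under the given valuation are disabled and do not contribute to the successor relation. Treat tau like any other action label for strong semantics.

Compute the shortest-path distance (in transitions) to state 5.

Answer: 2

Analysis:
Layered search for 5:
  Layer 0: {0}
  Layer 1: {4}
  Layer 2: {5}
depth(5)=2, e.g. tau·c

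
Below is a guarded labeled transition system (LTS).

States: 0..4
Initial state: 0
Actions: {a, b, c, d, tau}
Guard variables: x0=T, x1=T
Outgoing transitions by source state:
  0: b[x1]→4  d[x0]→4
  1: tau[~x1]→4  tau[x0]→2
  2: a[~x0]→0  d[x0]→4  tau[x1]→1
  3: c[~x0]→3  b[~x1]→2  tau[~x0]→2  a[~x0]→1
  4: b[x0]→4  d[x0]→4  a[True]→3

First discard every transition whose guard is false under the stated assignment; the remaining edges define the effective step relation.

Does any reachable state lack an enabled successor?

Reachable = {0,3,4}
  0: b→4  d→4  [2 exit(s)]
  3: ∅  [no exit]
  4: a→3  b→4  d→4  [3 exit(s)]
witness 3: b·a

Answer: DEADLOCK at state 3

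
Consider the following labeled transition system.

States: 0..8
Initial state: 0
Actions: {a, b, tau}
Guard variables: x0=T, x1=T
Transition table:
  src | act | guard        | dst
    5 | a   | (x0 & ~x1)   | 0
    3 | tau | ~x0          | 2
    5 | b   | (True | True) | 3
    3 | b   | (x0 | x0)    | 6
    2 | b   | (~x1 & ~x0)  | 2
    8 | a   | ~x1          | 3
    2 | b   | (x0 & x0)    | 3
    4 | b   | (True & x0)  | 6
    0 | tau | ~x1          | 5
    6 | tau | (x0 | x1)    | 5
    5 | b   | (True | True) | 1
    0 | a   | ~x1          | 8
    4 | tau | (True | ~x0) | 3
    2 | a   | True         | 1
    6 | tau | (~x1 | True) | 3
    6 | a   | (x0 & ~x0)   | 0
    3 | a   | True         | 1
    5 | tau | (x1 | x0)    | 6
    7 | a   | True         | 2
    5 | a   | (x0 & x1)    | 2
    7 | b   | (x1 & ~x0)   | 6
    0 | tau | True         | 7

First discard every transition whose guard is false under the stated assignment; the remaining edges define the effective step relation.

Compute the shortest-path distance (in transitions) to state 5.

Answer: 5

Trace:
Layered search for 5:
  Layer 0: {0}
  Layer 1: {7}
  Layer 2: {2}
  Layer 3: {1,3}
  Layer 4: {6}
  Layer 5: {5}
first hit 5 at d=5 via tau·a·b·b·tau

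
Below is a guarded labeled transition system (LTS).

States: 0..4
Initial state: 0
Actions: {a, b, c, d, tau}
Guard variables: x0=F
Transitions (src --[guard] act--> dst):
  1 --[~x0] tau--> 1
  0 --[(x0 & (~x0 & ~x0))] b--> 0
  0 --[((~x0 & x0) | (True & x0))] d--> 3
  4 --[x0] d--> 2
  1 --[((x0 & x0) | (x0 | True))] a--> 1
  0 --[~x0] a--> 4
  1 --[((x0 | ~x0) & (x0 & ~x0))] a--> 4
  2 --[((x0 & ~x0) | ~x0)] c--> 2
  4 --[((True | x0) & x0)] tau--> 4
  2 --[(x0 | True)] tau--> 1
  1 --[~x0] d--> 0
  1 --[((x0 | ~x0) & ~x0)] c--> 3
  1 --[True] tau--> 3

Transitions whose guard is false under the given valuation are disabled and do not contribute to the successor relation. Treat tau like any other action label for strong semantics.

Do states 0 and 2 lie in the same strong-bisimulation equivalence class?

Refine partition for ~:
  π0 = {{0,1,2,3,4}}
  π1 = {{0},{1},{2},{3,4}}
Fixed point at round 2; 4 class(es).
[0]={0}  [2]={2}

Answer: NOT BISIMILAR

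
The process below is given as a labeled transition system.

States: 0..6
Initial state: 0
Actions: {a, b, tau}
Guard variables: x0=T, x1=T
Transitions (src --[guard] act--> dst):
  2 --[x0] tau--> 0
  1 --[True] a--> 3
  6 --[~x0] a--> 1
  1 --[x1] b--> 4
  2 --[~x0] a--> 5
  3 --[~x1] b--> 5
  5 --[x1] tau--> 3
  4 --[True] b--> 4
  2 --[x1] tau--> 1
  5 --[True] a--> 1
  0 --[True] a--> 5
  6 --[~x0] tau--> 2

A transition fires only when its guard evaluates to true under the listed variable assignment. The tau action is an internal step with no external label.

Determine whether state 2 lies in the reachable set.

After dropping false guards: 8 live edges.
L0 = {0}
L1 = {5}  now seen {0,5}
L2 = {1,3}  now seen {0,1,3,5}
L3 = {4}  now seen {0,1,3,4,5}
R = {0,1,3,4,5}

Answer: UNREACHABLE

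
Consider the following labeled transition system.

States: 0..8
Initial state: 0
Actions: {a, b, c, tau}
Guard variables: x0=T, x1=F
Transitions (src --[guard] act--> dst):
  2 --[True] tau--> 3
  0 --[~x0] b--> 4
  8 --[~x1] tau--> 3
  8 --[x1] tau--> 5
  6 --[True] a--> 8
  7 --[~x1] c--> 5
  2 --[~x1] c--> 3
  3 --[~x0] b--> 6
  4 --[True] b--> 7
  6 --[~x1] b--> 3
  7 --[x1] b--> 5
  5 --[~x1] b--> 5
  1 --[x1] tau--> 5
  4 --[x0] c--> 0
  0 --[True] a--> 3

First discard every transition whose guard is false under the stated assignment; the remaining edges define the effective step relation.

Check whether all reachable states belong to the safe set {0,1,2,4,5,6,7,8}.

Answer: INVARIANT VIOLATED at state 3

Trace:
Safe = {0,1,2,4,5,6,7,8}
Reachable = {0,3}
  0: ok
  3: ✗ unsafe
witness against invariant: a → 3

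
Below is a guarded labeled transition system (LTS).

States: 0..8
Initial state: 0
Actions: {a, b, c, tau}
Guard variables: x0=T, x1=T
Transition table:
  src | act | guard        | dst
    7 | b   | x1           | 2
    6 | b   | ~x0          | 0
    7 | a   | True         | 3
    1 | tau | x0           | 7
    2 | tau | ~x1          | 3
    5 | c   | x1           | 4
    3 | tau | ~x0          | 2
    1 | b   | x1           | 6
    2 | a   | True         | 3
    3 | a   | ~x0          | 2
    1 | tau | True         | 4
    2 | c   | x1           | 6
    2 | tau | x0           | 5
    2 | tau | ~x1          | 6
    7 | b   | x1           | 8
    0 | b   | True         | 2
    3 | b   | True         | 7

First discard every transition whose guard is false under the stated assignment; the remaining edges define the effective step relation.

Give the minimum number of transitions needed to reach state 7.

BFS to 7:
  L0 = {0}
  L1 = {2}
  L2 = {3,5,6}
  L3 = {4,7}
depth(7)=3, e.g. b·a·b

Answer: 3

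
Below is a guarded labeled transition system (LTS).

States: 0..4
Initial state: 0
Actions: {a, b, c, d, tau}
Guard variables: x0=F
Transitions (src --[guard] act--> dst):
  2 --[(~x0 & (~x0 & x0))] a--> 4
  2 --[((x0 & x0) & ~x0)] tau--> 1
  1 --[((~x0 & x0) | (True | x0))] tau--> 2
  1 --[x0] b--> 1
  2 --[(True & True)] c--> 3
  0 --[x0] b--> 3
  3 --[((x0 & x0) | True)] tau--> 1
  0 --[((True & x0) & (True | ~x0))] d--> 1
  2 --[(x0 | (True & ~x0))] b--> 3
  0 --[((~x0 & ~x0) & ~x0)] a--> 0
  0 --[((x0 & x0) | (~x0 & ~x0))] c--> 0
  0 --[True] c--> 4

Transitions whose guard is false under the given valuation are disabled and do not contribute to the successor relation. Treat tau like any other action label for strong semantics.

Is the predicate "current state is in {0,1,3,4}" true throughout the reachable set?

Answer: INVARIANT HOLDS

Analysis:
Allowed set {0,1,3,4}
Reach set: {0,4}
  0: ✓
  4: ✓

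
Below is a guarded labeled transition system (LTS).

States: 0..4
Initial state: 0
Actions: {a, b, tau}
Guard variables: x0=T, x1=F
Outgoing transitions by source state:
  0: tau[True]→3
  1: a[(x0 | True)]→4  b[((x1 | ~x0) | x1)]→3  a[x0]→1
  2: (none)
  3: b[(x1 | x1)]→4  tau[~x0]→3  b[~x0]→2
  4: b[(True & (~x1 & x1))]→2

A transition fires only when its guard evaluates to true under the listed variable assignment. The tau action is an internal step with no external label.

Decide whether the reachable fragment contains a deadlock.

R = {0,3}
  0: tau→3  [1 exit(s)]
  3: ∅  [deadlock]
witness 3: tau

Answer: DEADLOCK at state 3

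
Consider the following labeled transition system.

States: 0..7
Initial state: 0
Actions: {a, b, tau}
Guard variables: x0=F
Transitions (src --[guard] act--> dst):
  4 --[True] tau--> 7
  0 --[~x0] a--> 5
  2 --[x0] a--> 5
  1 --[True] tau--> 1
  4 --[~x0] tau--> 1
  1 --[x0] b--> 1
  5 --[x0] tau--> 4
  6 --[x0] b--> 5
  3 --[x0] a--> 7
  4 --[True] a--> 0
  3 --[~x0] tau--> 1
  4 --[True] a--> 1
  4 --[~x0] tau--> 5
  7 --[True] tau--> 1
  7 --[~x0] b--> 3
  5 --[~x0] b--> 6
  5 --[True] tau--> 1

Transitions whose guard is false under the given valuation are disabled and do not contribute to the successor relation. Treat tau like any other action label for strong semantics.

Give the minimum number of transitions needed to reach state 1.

Answer: 2

Working:
BFS to 1:
  L0 = {0}
  L1 = {5}
  L2 = {1,6}
depth(1)=2, e.g. a·tau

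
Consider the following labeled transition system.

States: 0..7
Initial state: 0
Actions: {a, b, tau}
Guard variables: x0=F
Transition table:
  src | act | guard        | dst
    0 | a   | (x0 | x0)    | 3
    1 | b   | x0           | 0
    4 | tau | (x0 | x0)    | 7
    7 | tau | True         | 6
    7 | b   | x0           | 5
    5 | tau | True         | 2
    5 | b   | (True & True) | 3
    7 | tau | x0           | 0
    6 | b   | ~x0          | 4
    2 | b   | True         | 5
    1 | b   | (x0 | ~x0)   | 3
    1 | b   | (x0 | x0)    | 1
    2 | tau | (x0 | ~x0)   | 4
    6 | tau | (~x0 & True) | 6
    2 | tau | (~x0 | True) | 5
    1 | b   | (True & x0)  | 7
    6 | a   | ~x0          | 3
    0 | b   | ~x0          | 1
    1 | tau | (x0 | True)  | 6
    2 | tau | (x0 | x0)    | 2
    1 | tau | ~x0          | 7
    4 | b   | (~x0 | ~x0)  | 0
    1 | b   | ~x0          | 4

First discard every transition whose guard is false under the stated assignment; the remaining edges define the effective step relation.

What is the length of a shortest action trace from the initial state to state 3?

Breadth-first toward 3:
  Layer 0: {0}
  Layer 1: {1}
  Layer 2: {3,4,6,7}
depth(3)=2, e.g. b·b

Answer: 2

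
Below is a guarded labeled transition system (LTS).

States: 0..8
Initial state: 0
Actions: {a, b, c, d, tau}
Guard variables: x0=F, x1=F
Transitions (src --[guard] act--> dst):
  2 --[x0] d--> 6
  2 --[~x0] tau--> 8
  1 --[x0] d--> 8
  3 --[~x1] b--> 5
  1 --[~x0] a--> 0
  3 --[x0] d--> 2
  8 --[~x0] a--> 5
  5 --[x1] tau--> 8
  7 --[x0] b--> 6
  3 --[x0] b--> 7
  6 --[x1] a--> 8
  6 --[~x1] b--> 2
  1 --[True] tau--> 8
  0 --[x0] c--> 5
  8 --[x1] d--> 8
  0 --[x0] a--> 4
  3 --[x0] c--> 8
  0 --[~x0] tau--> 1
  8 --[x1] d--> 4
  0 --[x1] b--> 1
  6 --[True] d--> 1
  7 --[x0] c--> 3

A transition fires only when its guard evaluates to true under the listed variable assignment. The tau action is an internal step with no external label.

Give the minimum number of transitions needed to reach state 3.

Answer: UNREACHABLE

Trace:
BFS to 3:
  L0 = {0}
  L1 = {1}
  L2 = {8}
  L3 = {5}
3 never appears.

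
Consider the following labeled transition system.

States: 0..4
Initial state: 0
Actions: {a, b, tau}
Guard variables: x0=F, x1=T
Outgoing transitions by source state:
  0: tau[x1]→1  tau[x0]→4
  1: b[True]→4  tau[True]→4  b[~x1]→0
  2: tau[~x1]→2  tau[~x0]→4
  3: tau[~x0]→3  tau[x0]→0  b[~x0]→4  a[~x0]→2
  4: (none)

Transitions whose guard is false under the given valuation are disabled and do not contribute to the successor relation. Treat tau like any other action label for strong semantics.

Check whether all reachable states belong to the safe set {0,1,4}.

Answer: INVARIANT HOLDS

Analysis:
Allowed set {0,1,4}
R = {0,1,4}
  0: ✓
  1: ✓
  4: ✓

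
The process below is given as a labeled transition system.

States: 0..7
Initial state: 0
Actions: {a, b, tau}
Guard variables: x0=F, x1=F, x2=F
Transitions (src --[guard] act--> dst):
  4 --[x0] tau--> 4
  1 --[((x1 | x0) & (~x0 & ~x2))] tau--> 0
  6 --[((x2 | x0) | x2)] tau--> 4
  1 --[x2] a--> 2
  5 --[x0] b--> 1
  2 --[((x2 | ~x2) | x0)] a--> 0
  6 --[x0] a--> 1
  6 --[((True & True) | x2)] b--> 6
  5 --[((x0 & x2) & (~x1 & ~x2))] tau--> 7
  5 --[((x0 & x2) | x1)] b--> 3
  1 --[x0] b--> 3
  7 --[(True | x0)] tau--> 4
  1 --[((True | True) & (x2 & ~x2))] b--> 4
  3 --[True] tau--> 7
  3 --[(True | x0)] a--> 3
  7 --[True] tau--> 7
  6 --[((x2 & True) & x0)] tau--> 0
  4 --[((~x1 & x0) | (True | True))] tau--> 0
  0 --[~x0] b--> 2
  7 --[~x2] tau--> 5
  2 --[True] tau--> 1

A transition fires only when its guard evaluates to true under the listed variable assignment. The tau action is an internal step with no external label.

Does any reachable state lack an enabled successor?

Reach set: {0,1,2}
  0: b→2  [deg 1]
  1: ∅  [deadlock]
  2: a→0  tau→1  [deg 2]
Path to 1: b·tau

Answer: DEADLOCK at state 1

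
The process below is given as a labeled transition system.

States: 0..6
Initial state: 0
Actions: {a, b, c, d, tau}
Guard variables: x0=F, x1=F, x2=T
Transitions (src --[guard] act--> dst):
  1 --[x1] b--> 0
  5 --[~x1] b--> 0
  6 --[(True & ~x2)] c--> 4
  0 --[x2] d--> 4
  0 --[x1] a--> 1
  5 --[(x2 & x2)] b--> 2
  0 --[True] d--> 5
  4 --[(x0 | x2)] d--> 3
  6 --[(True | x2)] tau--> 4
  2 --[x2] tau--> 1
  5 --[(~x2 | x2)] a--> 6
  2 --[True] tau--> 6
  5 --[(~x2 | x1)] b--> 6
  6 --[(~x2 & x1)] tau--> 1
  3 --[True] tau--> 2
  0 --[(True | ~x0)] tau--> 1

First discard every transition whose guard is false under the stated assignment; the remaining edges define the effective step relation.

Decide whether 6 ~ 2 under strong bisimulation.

Refine partition for ~:
  round 0: {{0,1,2,3,4,5,6}}
  round 1: {{0},{1},{2,3,6},{4},{5}}
  round 2: {{0},{1},{2},{3},{4},{5},{6}}
7 equivalence class(es) (converged in 3)
6∈{6}, 2∈{2}

Answer: NOT BISIMILAR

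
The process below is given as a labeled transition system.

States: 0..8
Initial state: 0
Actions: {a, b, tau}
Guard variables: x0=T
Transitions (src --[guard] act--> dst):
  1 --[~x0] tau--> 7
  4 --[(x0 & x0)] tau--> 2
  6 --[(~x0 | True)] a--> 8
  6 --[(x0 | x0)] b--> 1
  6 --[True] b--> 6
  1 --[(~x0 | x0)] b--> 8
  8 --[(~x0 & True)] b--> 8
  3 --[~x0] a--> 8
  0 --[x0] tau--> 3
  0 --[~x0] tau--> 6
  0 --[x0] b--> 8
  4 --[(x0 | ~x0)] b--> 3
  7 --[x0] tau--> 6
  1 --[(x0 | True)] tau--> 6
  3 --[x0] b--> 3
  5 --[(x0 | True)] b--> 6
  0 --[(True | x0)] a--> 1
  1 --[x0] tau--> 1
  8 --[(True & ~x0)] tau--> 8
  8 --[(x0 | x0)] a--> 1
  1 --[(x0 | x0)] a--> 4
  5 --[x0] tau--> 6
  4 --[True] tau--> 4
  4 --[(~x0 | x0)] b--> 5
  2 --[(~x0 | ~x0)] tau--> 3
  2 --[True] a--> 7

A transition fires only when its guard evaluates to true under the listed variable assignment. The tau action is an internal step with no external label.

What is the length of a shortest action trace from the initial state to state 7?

Breadth-first toward 7:
  depth 0: {0}
  depth 1: {1,3,8}
  depth 2: {4,6}
  depth 3: {2,5}
  depth 4: {7}
depth(7)=4, e.g. a·a·tau·a

Answer: 4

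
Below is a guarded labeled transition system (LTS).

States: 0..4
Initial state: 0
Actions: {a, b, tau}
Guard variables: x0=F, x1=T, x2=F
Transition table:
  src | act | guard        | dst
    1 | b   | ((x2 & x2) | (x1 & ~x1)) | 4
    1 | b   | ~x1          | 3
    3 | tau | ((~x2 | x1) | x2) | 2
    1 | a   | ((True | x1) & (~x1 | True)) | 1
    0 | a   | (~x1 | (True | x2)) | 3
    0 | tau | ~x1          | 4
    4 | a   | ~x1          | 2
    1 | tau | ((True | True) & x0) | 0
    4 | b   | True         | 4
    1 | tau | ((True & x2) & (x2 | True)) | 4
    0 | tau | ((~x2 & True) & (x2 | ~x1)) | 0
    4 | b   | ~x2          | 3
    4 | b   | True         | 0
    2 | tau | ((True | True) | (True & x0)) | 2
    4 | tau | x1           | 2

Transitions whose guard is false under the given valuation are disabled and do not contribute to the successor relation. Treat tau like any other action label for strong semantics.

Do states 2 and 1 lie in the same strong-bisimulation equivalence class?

Bisimulation quotient by refinement:
  π0 = {{0,1,2,3,4}}
  π1 = {{0,1},{2,3},{4}}
  π2 = {{0},{1},{2,3},{4}}
4 equivalence class(es) (converged in 3)
class of 2: {2,3}; class of 1: {1}

Answer: NOT BISIMILAR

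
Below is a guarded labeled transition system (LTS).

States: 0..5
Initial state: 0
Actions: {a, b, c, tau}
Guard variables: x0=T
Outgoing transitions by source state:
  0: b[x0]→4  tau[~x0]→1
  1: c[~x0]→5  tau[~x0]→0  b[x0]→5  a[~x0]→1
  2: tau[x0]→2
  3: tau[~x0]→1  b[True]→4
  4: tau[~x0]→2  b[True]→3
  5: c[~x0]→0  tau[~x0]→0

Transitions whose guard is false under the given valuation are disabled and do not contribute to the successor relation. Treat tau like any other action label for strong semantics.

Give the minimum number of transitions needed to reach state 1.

Answer: UNREACHABLE

Trace:
BFS to 1:
  depth 0: {0}
  depth 1: {4}
  depth 2: {3}
1 never appears.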